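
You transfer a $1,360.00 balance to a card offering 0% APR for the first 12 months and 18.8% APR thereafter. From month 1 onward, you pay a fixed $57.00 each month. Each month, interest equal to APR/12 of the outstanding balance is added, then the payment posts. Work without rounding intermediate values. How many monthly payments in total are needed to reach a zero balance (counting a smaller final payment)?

26 payments

Promo months 1–12 at r₀ = 0%/12 = 0; months 13+ at r₁ = 18.8%/12 = 0.0156667.
After month 12 (no interest yet): B = $1,360.00 − 12·$57.00 = $676.00.
Then at r₁ with $57.00/mo: n₂ = −ln(1 − r₁·B/P)/ln(1+r₁) ≈ 13.22 → 14 more payments.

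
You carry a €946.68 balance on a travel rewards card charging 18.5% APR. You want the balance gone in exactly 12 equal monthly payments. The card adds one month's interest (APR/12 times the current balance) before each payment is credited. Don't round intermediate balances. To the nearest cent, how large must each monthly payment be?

Monthly rate r = 18.5%/12 = 1.54167% = 0.0154167.
Level-payment amortization: P = B₀·r / (1 − (1+r)^(−n)) = 946.68·0.0154167 / (1 − 1.01542^(−12)).
Denominator 1 − (1+r)^(−12) = 0.16772174.
P = 14.5946 / 0.16772174 ≈ 87.02.

€87.02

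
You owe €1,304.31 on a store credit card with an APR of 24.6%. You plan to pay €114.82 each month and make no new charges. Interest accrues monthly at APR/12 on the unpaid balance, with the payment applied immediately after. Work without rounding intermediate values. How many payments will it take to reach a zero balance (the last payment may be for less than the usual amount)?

Monthly rate r = 24.6%/12 = 2.05% = 0.0205.
Recurrence: B ← B·(1+r) − €114.82.
Month 1: interest €26.74; balance after payment €1,216.23.
Month 2: interest €24.93; balance after payment €1,126.34.
Closed form: n = −ln(1 − rB₀/P)/ln(1+r) = −ln(0.76713)/ln(1.0205) ≈ 13.064, so the balance reaches zero during payment 14.

14 payments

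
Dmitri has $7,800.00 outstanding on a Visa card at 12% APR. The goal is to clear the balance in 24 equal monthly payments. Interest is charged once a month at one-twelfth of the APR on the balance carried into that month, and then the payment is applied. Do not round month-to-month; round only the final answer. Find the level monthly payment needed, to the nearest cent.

Monthly rate r = 12%/12 = 1% = 0.01.
Level-payment amortization: P = B₀·r / (1 − (1+r)^(−n)) = 7800.00·0.01 / (1 − 1.01^(−24)).
Denominator 1 − (1+r)^(−24) = 0.212433873.
P = 78 / 0.212433873 ≈ 367.17.

$367.17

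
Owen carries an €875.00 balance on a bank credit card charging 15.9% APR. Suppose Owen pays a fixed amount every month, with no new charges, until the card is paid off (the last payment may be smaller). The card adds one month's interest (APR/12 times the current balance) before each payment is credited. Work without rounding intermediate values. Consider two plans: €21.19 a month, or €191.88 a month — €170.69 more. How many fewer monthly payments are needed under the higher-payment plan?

56 fewer payments

Monthly rate r = 15.9%/12 = 1.325% = 0.01325.
At €21.19/mo: n = ⌈−ln(1 − rB₀/P)/ln(1+r)⌉ = 61 payments (last €3.85); total interest = total paid − €875.00 = €400.25.
At €191.88/mo: 5 payments (last €141.24); total interest €33.76.
Payments saved = 61 − 5 = 56.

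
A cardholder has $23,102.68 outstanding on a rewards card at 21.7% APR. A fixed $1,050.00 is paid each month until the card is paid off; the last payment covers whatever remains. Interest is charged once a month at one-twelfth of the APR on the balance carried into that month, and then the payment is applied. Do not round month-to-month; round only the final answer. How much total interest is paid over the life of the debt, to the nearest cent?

Monthly rate r = 21.7%/12 = 1.80833% = 0.0180833.
Payoff takes n = ⌈−ln(1 − rB₀/P)/ln(1+r)⌉ = ⌈28.306⌉ = 29 payments; the last is $323.53.
Total paid = 28·$1,050.00 + $323.53 = $29,723.53.
Total interest = total paid − principal = $29,723.53 − $23,102.68 = $6,620.85.

$6,620.85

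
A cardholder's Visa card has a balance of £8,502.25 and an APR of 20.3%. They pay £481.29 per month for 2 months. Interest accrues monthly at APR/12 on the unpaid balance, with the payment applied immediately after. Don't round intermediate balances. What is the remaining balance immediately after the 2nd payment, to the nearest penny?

Monthly rate r = 20.3%/12 = 1.69167% = 0.0169167.
Each month: B ← B·(1+r) − £481.29.
Month 1: interest £143.83; balance after payment £8,164.79.
Month 2: interest £138.12; balance after payment £7,821.62.

£7,821.62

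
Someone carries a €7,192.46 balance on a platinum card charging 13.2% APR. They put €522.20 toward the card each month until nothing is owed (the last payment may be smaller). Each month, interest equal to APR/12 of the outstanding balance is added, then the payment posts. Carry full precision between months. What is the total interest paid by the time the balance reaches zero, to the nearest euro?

Monthly rate r = 13.2%/12 = 1.1% = 0.011.
Payoff takes n = ⌈−ln(1 − rB₀/P)/ln(1+r)⌉ = ⌈15.018⌉ = 16 payments; the last is €9.34.
Total paid = 15·€522.20 + €9.34 = €7,842.34.
Total interest = total paid − principal = €7,842.34 − €7,192.46 = €649.88.

€650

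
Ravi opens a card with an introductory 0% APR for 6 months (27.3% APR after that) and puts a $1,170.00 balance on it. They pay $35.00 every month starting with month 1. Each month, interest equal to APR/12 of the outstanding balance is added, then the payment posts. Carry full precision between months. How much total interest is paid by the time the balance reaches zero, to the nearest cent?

Promo months 1–6 at r₀ = 0%/12 = 0; months 7+ at r₁ = 27.3%/12 = 0.02275.
After month 6 (no interest yet): B = $1,170.00 − 6·$35.00 = $960.00.
Then at r₁ with $35.00/mo: n₂ = −ln(1 − r₁·B/P)/ln(1+r₁) ≈ 43.48 → 44 more payments.
Total paid = 49·$35.00 + $17.02 = $1,732.02; interest = $1,732.02 − $1,170.00 = $562.02.

$562.02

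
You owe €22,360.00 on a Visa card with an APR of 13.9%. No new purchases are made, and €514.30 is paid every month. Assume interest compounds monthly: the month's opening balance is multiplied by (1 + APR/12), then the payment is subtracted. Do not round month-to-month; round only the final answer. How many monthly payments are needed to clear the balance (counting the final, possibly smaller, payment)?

61 payments

Monthly rate r = 13.9%/12 = 1.15833% = 0.0115833.
Recurrence: B ← B·(1+r) − €514.30.
Month 1: interest €259.00; balance after payment €22,104.70.
Month 2: interest €256.05; balance after payment €21,846.45.
Closed form: n = −ln(1 − rB₀/P)/ln(1+r) = −ln(0.4964)/ln(1.01158) ≈ 60.814, so the balance reaches zero during payment 61.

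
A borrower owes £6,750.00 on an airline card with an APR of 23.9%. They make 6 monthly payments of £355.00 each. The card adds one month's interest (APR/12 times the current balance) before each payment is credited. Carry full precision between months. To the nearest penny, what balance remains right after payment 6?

£5,358.96

Monthly rate r = 23.9%/12 = 1.99167% = 0.0199167.
Each month: B ← B·(1+r) − £355.00.
Month 1: interest £134.44; balance after payment £6,529.44.
Month 2: interest £130.04; balance after payment £6,304.48.
Month 3: interest £125.56; balance after payment £6,075.05.
Month 4: interest £120.99; balance after payment £5,841.04.
Month 5: interest £116.33; balance after payment £5,602.38.
Month 6: interest £111.58; balance after payment £5,358.96.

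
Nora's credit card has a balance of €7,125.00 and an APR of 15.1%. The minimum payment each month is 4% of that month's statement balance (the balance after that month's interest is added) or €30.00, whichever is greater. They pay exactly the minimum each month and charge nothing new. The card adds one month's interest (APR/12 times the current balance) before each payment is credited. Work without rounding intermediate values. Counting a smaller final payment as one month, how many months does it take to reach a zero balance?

110 months

Monthly rate r = 15.1%/12 = 1.25833% = 0.0125833.
While 4% of the post-interest balance exceeds €30.00, each month B ← (B·(1+r))·(1 − 0.04), i.e. B shrinks by the factor (1+r)·0.96 = 0.97208.
This holds for months 1–80. Entering month 81 the balance is €739.51; 4% of the post-interest balance is now below €30.00, so the flat €30.00 minimum applies from here.
From month 81 a fixed €30.00 at rate r clears €739.51 in 30 more payments. Total: 80 + 30 = 110 months.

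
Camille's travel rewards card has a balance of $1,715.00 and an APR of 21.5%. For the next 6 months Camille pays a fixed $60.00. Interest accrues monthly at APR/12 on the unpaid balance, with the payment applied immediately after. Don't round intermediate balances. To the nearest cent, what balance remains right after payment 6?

$1,531.30

Monthly rate r = 21.5%/12 = 1.79167% = 0.0179167.
Each month: B ← B·(1+r) − $60.00.
Month 1: interest $30.73; balance after payment $1,685.73.
Month 2: interest $30.20; balance after payment $1,655.93.
Month 3: interest $29.67; balance after payment $1,625.60.
Month 4: interest $29.13; balance after payment $1,594.72.
Month 5: interest $28.57; balance after payment $1,563.30.
Month 6: interest $28.01; balance after payment $1,531.30.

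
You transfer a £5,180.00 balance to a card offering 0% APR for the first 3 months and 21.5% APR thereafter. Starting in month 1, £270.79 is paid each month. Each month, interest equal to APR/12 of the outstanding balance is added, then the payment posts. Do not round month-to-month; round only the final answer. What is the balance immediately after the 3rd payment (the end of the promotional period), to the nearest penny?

Promo months 1–3 at r₀ = 0%/12 = 0; months 4+ at r₁ = 21.5%/12 = 0.0179167.
After month 3 (no interest yet): B = £5,180.00 − 3·£270.79 = £4,367.63.

£4,367.63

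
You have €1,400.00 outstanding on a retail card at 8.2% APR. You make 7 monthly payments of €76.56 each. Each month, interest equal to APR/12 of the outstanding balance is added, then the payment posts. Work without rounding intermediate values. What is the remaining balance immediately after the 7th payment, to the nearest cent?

€921.32

Monthly rate r = 8.2%/12 = 0.683333% = 0.00683333.
Each month: B ← B·(1+r) − €76.56.
Month 1: interest €9.57; balance after payment €1,333.01.
Month 2: interest €9.11; balance after payment €1,265.56.
Month 3: interest €8.65; balance after payment €1,197.64.
Month 4: interest €8.18; balance after payment €1,129.27.
Month 5: interest €7.72; balance after payment €1,060.42.
Month 6: interest €7.25; balance after payment €991.11.
Month 7: interest €6.77; balance after payment €921.32.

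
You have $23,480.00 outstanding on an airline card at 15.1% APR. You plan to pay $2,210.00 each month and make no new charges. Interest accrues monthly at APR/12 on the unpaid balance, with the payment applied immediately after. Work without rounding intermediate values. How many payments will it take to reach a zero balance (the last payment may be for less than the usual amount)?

12 payments

Monthly rate r = 15.1%/12 = 1.25833% = 0.0125833.
Recurrence: B ← B·(1+r) − $2,210.00.
Month 1: interest $295.46; balance after payment $21,565.46.
Month 2: interest $271.37; balance after payment $19,626.82.
Closed form: n = −ln(1 − rB₀/P)/ln(1+r) = −ln(0.86631)/ln(1.01258) ≈ 11.477, so the balance reaches zero during payment 12.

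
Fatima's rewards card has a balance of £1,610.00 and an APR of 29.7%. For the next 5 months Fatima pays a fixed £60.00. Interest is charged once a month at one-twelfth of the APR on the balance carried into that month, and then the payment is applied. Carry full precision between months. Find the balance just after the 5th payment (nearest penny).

£1,504.12

Monthly rate r = 29.7%/12 = 2.475% = 0.02475.
Each month: B ← B·(1+r) − £60.00.
Month 1: interest £39.85; balance after payment £1,589.85.
Month 2: interest £39.35; balance after payment £1,569.20.
Month 3: interest £38.84; balance after payment £1,548.03.
Month 4: interest £38.31; balance after payment £1,526.35.
Month 5: interest £37.78; balance after payment £1,504.12.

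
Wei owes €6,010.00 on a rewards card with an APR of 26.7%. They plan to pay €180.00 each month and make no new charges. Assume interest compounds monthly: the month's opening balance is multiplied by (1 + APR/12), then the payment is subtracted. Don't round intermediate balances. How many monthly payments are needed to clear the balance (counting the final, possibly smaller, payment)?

Monthly rate r = 26.7%/12 = 2.225% = 0.02225.
Recurrence: B ← B·(1+r) − €180.00.
Month 1: interest €133.72; balance after payment €5,963.72.
Month 2: interest €132.69; balance after payment €5,916.42.
Closed form: n = −ln(1 − rB₀/P)/ln(1+r) = −ln(0.2571)/ln(1.02225) ≈ 61.724, so the balance reaches zero during payment 62.

62 payments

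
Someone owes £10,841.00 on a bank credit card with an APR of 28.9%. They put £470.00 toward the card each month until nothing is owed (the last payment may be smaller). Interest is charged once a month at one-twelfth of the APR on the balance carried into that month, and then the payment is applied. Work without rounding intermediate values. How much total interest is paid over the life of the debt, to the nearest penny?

Monthly rate r = 28.9%/12 = 2.40833% = 0.0240833.
Payoff takes n = ⌈−ln(1 − rB₀/P)/ln(1+r)⌉ = ⌈34.071⌉ = 35 payments; the last is £33.71.
Total paid = 34·£470.00 + £33.71 = £16,013.71.
Total interest = total paid − principal = £16,013.71 − £10,841.00 = £5,172.71.

£5,172.71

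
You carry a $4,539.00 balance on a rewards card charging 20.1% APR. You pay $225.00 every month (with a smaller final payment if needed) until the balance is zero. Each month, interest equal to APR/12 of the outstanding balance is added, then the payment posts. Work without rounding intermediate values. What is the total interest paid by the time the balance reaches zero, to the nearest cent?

Monthly rate r = 20.1%/12 = 1.675% = 0.01675.
Payoff takes n = ⌈−ln(1 − rB₀/P)/ln(1+r)⌉ = ⌈24.823⌉ = 25 payments; the last is $185.48.
Total paid = 24·$225.00 + $185.48 = $5,585.48.
Total interest = total paid − principal = $5,585.48 − $4,539.00 = $1,046.48.

$1,046.48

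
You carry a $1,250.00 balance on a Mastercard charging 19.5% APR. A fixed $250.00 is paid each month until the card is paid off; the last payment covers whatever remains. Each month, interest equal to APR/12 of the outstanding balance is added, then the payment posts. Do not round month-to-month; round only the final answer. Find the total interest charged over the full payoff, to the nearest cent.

$64.66

Monthly rate r = 19.5%/12 = 1.625% = 0.01625.
Payoff takes n = ⌈−ln(1 − rB₀/P)/ln(1+r)⌉ = ⌈5.257⌉ = 6 payments; the last is $64.66.
Total paid = 5·$250.00 + $64.66 = $1,314.66.
Total interest = total paid − principal = $1,314.66 − $1,250.00 = $64.66.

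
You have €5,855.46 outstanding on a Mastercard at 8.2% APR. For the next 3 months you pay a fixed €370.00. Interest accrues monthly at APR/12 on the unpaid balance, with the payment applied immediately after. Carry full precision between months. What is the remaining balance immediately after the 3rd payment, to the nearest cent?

€4,858.72

Monthly rate r = 8.2%/12 = 0.683333% = 0.00683333.
Each month: B ← B·(1+r) − €370.00.
Month 1: interest €40.01; balance after payment €5,525.47.
Month 2: interest €37.76; balance after payment €5,193.23.
Month 3: interest €35.49; balance after payment €4,858.72.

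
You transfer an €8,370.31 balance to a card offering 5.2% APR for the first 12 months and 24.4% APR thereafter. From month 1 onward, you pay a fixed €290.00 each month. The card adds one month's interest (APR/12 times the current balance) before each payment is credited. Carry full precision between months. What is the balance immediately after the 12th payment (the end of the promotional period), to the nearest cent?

€5,251.94

Promo months 1–12 at r₀ = 5.2%/12 = 0.00433333; months 13+ at r₁ = 24.4%/12 = 0.0203333.
After month 12: iterate B ← B·(1+r₀) − €290.00 for 12 months → €5,251.94.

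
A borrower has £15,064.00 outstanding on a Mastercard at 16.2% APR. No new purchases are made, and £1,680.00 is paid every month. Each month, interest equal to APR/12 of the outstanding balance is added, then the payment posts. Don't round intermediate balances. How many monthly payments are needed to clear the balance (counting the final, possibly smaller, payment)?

10 months

Monthly rate r = 16.2%/12 = 1.35% = 0.0135.
Recurrence: B ← B·(1+r) − £1,680.00.
Month 1: interest £203.36; balance after payment £13,587.36.
Month 2: interest £183.43; balance after payment £12,090.79.
Closed form: n = −ln(1 − rB₀/P)/ln(1+r) = −ln(0.87895)/ln(1.0135) ≈ 9.622, so the balance reaches zero during payment 10.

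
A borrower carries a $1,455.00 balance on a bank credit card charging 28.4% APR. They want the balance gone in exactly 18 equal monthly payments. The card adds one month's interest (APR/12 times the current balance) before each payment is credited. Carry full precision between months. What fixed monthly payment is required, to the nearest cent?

Monthly rate r = 28.4%/12 = 2.36667% = 0.0236667.
Level-payment amortization: P = B₀·r / (1 − (1+r)^(−n)) = 1455.00·0.0236667 / (1 − 1.02367^(−18)).
Denominator 1 − (1+r)^(−18) = 0.343634283.
P = 34.435 / 0.343634283 ≈ 100.21.

$100.21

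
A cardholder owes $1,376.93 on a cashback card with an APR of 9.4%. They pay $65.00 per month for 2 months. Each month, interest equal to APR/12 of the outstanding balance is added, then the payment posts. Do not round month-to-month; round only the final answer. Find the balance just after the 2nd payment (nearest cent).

$1,268.08

Monthly rate r = 9.4%/12 = 0.783333% = 0.00783333.
Each month: B ← B·(1+r) − $65.00.
Month 1: interest $10.79; balance after payment $1,322.72.
Month 2: interest $10.36; balance after payment $1,268.08.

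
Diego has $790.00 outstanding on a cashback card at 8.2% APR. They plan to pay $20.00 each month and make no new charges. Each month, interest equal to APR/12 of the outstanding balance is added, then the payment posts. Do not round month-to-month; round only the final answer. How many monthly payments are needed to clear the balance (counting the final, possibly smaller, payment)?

47 months

Monthly rate r = 8.2%/12 = 0.683333% = 0.00683333.
Recurrence: B ← B·(1+r) − $20.00.
Month 1: interest $5.40; balance after payment $775.40.
Month 2: interest $5.30; balance after payment $760.70.
Closed form: n = −ln(1 − rB₀/P)/ln(1+r) = −ln(0.73008)/ln(1.00683) ≈ 46.196, so the balance reaches zero during payment 47.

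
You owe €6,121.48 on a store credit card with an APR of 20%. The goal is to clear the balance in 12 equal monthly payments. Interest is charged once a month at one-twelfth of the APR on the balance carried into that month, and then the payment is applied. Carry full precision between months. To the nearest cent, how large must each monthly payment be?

€567.06

Monthly rate r = 20%/12 = 1.66667% = 0.0166667.
Level-payment amortization: P = B₀·r / (1 − (1+r)^(−n)) = 6121.48·0.0166667 / (1 − 1.01667^(−12)).
Denominator 1 − (1+r)^(−12) = 0.179918557.
P = 102.025 / 0.179918557 ≈ 567.06.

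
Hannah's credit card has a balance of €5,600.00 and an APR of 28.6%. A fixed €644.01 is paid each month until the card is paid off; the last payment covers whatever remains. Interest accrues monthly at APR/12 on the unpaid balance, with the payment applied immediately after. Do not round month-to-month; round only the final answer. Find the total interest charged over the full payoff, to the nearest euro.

Monthly rate r = 28.6%/12 = 2.38333% = 0.0238333.
Payoff takes n = ⌈−ln(1 − rB₀/P)/ln(1+r)⌉ = ⌈9.860⌉ = 10 payments; the last is €554.72.
Total paid = 9·€644.01 + €554.72 = €6,350.81.
Total interest = total paid − principal = €6,350.81 − €5,600.00 = €750.81.

€751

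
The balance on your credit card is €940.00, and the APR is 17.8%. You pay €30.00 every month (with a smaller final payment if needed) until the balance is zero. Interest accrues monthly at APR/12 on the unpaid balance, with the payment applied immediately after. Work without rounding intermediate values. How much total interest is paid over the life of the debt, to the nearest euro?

Monthly rate r = 17.8%/12 = 1.48333% = 0.0148333.
Payoff takes n = ⌈−ln(1 − rB₀/P)/ln(1+r)⌉ = ⌈42.452⌉ = 43 payments; the last is €13.60.
Total paid = 42·€30.00 + €13.60 = €1,273.60.
Total interest = total paid − principal = €1,273.60 − €940.00 = €333.60.

€334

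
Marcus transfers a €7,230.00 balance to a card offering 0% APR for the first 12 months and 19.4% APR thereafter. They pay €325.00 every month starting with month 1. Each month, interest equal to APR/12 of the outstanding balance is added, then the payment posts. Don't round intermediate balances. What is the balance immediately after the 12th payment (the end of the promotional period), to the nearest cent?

Promo months 1–12 at r₀ = 0%/12 = 0; months 13+ at r₁ = 19.4%/12 = 0.0161667.
After month 12 (no interest yet): B = €7,230.00 − 12·€325.00 = €3,330.00.

€3,330.00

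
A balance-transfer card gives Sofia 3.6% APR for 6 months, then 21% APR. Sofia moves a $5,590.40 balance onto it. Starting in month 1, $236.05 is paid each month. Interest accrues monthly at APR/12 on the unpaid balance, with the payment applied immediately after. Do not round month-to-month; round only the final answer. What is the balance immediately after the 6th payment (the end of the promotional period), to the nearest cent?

Promo months 1–6 at r₀ = 3.6%/12 = 0.003; months 7+ at r₁ = 21%/12 = 0.0175.
After month 6: iterate B ← B·(1+r₀) − $236.05 for 6 months → $4,264.82.

$4,264.82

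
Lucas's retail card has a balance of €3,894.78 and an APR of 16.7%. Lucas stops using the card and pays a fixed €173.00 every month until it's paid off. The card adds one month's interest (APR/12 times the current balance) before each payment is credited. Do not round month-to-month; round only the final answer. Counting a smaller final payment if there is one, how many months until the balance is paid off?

28 payments

Monthly rate r = 16.7%/12 = 1.39167% = 0.0139167.
Recurrence: B ← B·(1+r) − €173.00.
Month 1: interest €54.20; balance after payment €3,775.98.
Month 2: interest €52.55; balance after payment €3,655.53.
Closed form: n = −ln(1 − rB₀/P)/ln(1+r) = −ln(0.68669)/ln(1.01392) ≈ 27.196, so the balance reaches zero during payment 28.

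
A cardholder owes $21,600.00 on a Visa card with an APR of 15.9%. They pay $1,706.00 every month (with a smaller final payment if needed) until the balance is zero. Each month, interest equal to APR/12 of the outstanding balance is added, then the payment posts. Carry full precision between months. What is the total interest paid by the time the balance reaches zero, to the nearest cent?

Monthly rate r = 15.9%/12 = 1.325% = 0.01325.
Payoff takes n = ⌈−ln(1 − rB₀/P)/ln(1+r)⌉ = ⌈13.951⌉ = 14 payments; the last is $1,622.75.
Total paid = 13·$1,706.00 + $1,622.75 = $23,800.75.
Total interest = total paid − principal = $23,800.75 − $21,600.00 = $2,200.75.

$2,200.75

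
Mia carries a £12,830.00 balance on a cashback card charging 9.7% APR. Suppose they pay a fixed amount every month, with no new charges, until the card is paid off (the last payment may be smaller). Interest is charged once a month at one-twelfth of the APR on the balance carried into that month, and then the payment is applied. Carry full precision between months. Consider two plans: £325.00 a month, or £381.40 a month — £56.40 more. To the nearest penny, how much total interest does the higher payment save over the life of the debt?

Monthly rate r = 9.7%/12 = 0.808333% = 0.00808333.
At £325.00/mo: n = ⌈−ln(1 − rB₀/P)/ln(1+r)⌉ = 48 payments (last £240.77); total interest = total paid − £12,830.00 = £2,685.77.
At £381.40/mo: 40 payments (last £159.44); total interest £2,204.04.
Interest saved = £2,685.77 − £2,204.04 = £481.73.

£481.73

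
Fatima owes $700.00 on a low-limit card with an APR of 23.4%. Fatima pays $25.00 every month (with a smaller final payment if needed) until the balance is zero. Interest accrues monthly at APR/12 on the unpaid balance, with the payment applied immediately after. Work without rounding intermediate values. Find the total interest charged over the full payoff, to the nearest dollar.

Monthly rate r = 23.4%/12 = 1.95% = 0.0195.
Payoff takes n = ⌈−ln(1 − rB₀/P)/ln(1+r)⌉ = ⌈40.889⌉ = 41 payments; the last is $22.24.
Total paid = 40·$25.00 + $22.24 = $1,022.24.
Total interest = total paid − principal = $1,022.24 − $700.00 = $322.24.

$322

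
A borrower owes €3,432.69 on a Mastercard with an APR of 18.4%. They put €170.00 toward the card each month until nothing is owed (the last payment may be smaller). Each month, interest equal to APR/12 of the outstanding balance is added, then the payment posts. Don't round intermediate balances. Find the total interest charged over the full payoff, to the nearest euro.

Monthly rate r = 18.4%/12 = 1.53333% = 0.0153333.
Payoff takes n = ⌈−ln(1 − rB₀/P)/ln(1+r)⌉ = ⌈24.348⌉ = 25 payments; the last is €59.49.
Total paid = 24·€170.00 + €59.49 = €4,139.49.
Total interest = total paid − principal = €4,139.49 − €3,432.69 = €706.80.

€707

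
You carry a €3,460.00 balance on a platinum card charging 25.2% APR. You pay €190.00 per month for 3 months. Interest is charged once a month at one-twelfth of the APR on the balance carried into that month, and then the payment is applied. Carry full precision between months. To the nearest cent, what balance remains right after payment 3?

€3,100.54

Monthly rate r = 25.2%/12 = 2.1% = 0.021.
Each month: B ← B·(1+r) − €190.00.
Month 1: interest €72.66; balance after payment €3,342.66.
Month 2: interest €70.20; balance after payment €3,222.86.
Month 3: interest €67.68; balance after payment €3,100.54.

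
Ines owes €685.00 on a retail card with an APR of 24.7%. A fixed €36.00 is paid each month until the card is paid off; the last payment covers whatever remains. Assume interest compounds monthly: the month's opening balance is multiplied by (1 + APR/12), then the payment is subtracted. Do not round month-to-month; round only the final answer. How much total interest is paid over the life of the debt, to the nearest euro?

€193

Monthly rate r = 24.7%/12 = 2.05833% = 0.0205833.
Payoff takes n = ⌈−ln(1 − rB₀/P)/ln(1+r)⌉ = ⌈24.394⌉ = 25 payments; the last is €14.27.
Total paid = 24·€36.00 + €14.27 = €878.27.
Total interest = total paid − principal = €878.27 − €685.00 = €193.27.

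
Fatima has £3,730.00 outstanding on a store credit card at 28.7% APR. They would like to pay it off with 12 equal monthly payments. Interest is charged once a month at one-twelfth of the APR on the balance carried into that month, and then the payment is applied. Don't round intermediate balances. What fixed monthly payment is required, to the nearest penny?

£361.25

Monthly rate r = 28.7%/12 = 2.39167% = 0.0239167.
Level-payment amortization: P = B₀·r / (1 − (1+r)^(−n)) = 3730.00·0.0239167 / (1 − 1.02392^(−12)).
Denominator 1 − (1+r)^(−12) = 0.246948543.
P = 89.2092 / 0.246948543 ≈ 361.25.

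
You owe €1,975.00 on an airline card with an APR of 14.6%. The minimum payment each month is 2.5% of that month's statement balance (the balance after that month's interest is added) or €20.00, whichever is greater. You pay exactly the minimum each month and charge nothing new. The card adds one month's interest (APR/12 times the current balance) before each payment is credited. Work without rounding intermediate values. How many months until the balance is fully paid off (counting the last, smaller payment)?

Monthly rate r = 14.6%/12 = 1.21667% = 0.0121667.
While 2.5% of the post-interest balance exceeds €20.00, each month B ← (B·(1+r))·(1 − 0.025), i.e. B shrinks by the factor (1+r)·0.975 = 0.98686.
This holds for months 1–70. Entering month 71 the balance is €782.59; 2.5% of the post-interest balance is now below €20.00, so the flat €20.00 minimum applies from here.
From month 71 a fixed €20.00 at rate r clears €782.59 in 54 more payments. Total: 70 + 54 = 124 months.

124 months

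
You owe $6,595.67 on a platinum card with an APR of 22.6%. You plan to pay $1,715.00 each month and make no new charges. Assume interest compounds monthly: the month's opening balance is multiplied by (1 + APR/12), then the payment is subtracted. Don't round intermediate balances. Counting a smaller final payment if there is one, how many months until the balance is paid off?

5 months

Monthly rate r = 22.6%/12 = 1.88333% = 0.0188333.
Recurrence: B ← B·(1+r) − $1,715.00.
Month 1: interest $124.22; balance after payment $5,004.89.
Month 2: interest $94.26; balance after payment $3,384.15.
Month 3: interest $63.73; balance after payment $1,732.88.
Month 4: interest $32.64; balance after payment $50.52.
Month 5: interest $0.95; balance after payment $0.00.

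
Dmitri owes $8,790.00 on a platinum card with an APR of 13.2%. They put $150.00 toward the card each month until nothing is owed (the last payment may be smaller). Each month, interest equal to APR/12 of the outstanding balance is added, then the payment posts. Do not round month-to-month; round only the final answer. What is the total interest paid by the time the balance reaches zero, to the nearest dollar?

$5,395

Monthly rate r = 13.2%/12 = 1.1% = 0.011.
Payoff takes n = ⌈−ln(1 − rB₀/P)/ln(1+r)⌉ = ⌈94.563⌉ = 95 payments; the last is $84.62.
Total paid = 94·$150.00 + $84.62 = $14,184.62.
Total interest = total paid − principal = $14,184.62 − $8,790.00 = $5,394.62.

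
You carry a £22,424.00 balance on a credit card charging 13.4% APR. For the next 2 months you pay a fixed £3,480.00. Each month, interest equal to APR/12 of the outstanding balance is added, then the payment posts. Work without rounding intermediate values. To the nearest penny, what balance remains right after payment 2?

£15,928.74

Monthly rate r = 13.4%/12 = 1.11667% = 0.0111667.
Each month: B ← B·(1+r) − £3,480.00.
Month 1: interest £250.40; balance after payment £19,194.40.
Month 2: interest £214.34; balance after payment £15,928.74.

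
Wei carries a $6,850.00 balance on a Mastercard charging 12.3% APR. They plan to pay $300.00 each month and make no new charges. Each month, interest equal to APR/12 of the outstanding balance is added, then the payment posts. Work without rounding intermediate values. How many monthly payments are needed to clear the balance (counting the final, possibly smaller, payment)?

Monthly rate r = 12.3%/12 = 1.025% = 0.01025.
Recurrence: B ← B·(1+r) − $300.00.
Month 1: interest $70.21; balance after payment $6,620.21.
Month 2: interest $67.86; balance after payment $6,388.07.
Closed form: n = −ln(1 − rB₀/P)/ln(1+r) = −ln(0.76596)/ln(1.01025) ≈ 26.146, so the balance reaches zero during payment 27.

27 months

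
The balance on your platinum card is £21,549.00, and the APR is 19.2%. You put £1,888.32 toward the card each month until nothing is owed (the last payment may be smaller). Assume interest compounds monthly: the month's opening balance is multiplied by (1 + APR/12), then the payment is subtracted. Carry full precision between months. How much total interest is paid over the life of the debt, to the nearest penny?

£2,438.19

Monthly rate r = 19.2%/12 = 1.6% = 0.016.
Payoff takes n = ⌈−ln(1 − rB₀/P)/ln(1+r)⌉ = ⌈12.701⌉ = 13 payments; the last is £1,327.35.
Total paid = 12·£1,888.32 + £1,327.35 = £23,987.19.
Total interest = total paid − principal = £23,987.19 − £21,549.00 = £2,438.19.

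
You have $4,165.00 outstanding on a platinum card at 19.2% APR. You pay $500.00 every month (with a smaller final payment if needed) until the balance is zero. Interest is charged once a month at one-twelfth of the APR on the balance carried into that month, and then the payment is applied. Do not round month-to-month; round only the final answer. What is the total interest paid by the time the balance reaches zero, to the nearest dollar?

$341

Monthly rate r = 19.2%/12 = 1.6% = 0.016.
Payoff takes n = ⌈−ln(1 − rB₀/P)/ln(1+r)⌉ = ⌈9.011⌉ = 10 payments; the last is $5.69.
Total paid = 9·$500.00 + $5.69 = $4,505.69.
Total interest = total paid − principal = $4,505.69 − $4,165.00 = $340.69.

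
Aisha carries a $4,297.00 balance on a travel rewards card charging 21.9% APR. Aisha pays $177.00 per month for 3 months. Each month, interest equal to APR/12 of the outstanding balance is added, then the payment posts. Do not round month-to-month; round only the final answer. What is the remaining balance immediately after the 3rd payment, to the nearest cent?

Monthly rate r = 21.9%/12 = 1.825% = 0.01825.
Each month: B ← B·(1+r) − $177.00.
Month 1: interest $78.42; balance after payment $4,198.42.
Month 2: interest $76.62; balance after payment $4,098.04.
Month 3: interest $74.79; balance after payment $3,995.83.

$3,995.83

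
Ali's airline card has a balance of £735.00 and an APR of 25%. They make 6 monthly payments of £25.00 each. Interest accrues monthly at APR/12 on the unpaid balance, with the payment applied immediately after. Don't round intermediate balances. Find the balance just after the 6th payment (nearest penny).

£673.76

Monthly rate r = 25%/12 = 2.08333% = 0.0208333.
Each month: B ← B·(1+r) − £25.00.
Month 1: interest £15.31; balance after payment £725.31.
Month 2: interest £15.11; balance after payment £715.42.
Month 3: interest £14.90; balance after payment £705.33.
Month 4: interest £14.69; balance after payment £695.02.
Month 5: interest £14.48; balance after payment £684.50.
Month 6: interest £14.26; balance after payment £673.76.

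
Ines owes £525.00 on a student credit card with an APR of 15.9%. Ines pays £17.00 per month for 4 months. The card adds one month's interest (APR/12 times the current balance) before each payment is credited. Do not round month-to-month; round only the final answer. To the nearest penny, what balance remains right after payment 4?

Monthly rate r = 15.9%/12 = 1.325% = 0.01325.
Each month: B ← B·(1+r) − £17.00.
Month 1: interest £6.96; balance after payment £514.96.
Month 2: interest £6.82; balance after payment £504.78.
Month 3: interest £6.69; balance after payment £494.47.
Month 4: interest £6.55; balance after payment £484.02.

£484.02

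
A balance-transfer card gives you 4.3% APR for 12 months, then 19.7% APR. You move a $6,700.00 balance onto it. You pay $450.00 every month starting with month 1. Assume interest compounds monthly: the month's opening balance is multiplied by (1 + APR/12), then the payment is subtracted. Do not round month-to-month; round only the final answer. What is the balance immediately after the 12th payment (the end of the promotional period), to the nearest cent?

$1,486.14

Promo months 1–12 at r₀ = 4.3%/12 = 0.00358333; months 13+ at r₁ = 19.7%/12 = 0.0164167.
After month 12: iterate B ← B·(1+r₀) − $450.00 for 12 months → $1,486.14.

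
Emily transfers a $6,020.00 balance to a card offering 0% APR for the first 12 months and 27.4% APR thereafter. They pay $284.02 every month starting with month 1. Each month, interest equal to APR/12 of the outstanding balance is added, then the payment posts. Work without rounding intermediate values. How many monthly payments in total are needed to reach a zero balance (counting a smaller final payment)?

Promo months 1–12 at r₀ = 0%/12 = 0; months 13+ at r₁ = 27.4%/12 = 0.0228333.
After month 12 (no interest yet): B = $6,020.00 − 12·$284.02 = $2,611.76.
Then at r₁ with $284.02/mo: n₂ = −ln(1 − r₁·B/P)/ln(1+r₁) ≈ 10.44 → 11 more payments.

23 payments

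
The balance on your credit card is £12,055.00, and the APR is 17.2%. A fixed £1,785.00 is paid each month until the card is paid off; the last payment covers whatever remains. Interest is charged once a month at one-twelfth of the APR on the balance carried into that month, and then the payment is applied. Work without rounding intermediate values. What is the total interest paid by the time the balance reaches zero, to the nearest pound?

Monthly rate r = 17.2%/12 = 1.43333% = 0.0143333.
Payoff takes n = ⌈−ln(1 − rB₀/P)/ln(1+r)⌉ = ⌈7.154⌉ = 8 payments; the last is £276.39.
Total paid = 7·£1,785.00 + £276.39 = £12,771.39.
Total interest = total paid − principal = £12,771.39 − £12,055.00 = £716.39.

£716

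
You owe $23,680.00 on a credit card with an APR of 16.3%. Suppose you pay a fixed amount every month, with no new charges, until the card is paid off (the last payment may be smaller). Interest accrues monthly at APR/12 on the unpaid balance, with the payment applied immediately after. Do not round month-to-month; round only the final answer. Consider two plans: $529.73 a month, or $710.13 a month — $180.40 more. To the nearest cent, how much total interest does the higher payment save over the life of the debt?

$4,939.77

Monthly rate r = 16.3%/12 = 1.35833% = 0.0135833.
At $529.73/mo: n = ⌈−ln(1 − rB₀/P)/ln(1+r)⌉ = 70 payments (last $138.87); total interest = total paid − $23,680.00 = $13,010.24.
At $710.13/mo: 45 payments (last $504.75); total interest $8,070.47.
Interest saved = $13,010.24 − $8,070.47 = $4,939.77.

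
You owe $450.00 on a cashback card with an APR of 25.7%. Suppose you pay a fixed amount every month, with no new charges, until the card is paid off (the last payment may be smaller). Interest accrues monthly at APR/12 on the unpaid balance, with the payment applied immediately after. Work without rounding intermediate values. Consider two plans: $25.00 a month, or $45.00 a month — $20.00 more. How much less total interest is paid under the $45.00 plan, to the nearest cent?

$62.57

Monthly rate r = 25.7%/12 = 2.14167% = 0.0214167.
At $25.00/mo: n = ⌈−ln(1 − rB₀/P)/ln(1+r)⌉ = 23 payments (last $24.49); total interest = total paid − $450.00 = $124.49.
At $45.00/mo: 12 payments (last $16.92); total interest $61.92.
Interest saved = $124.49 − $61.92 = $62.57.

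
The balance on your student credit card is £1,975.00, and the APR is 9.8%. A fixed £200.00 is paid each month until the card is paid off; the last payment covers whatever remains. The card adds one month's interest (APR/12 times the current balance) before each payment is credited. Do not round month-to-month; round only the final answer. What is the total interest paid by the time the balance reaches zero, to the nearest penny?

£92.78

Monthly rate r = 9.8%/12 = 0.816667% = 0.00816667.
Payoff takes n = ⌈−ln(1 − rB₀/P)/ln(1+r)⌉ = ⌈10.338⌉ = 11 payments; the last is £67.78.
Total paid = 10·£200.00 + £67.78 = £2,067.78.
Total interest = total paid − principal = £2,067.78 − £1,975.00 = £92.78.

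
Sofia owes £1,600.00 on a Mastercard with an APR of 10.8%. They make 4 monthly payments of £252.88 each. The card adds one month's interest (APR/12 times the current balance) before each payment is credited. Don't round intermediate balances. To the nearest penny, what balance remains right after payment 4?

£633.12

Monthly rate r = 10.8%/12 = 0.9% = 0.009.
Each month: B ← B·(1+r) − £252.88.
Month 1: interest £14.40; balance after payment £1,361.52.
Month 2: interest £12.25; balance after payment £1,120.89.
Month 3: interest £10.09; balance after payment £878.10.
Month 4: interest £7.90; balance after payment £633.12.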